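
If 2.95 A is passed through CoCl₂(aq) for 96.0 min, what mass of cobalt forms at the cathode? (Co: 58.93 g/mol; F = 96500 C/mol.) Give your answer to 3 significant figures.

5.19 g

Q = It = 2.95 × 5760 = 16990 C
n(e⁻) = Q/F = 16990/96500 = 0.1761 mol
Co²⁺ + 2e⁻ → Co, so n(Co) = 0.1761 / 2 = 0.08805 mol
m = 0.08805 × 58.93 = 5.19 g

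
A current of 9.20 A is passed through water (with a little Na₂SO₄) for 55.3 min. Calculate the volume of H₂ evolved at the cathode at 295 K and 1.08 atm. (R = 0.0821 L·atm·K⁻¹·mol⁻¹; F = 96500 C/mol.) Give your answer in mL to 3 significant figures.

Charge passed = 9.20 × 3318 = 30530 C
n(e⁻) = 30530 / 96500 = 0.3164 mol
2H⁺ + 2e⁻ → H₂, so n(H₂) = 0.3164 / 2 = 0.1582 mol
V = nRT/P = 0.1582 × 0.0821 × 295 / 1.08 = 3.548 L
= 3550 mL

3550 mL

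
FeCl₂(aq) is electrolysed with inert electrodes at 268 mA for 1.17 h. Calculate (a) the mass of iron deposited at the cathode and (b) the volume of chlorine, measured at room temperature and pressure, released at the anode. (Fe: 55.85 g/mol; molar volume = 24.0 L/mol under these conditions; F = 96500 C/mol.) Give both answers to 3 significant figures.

Q = 0.268 × 4212 = 1129 C; n(e⁻) = 1129 / 96500 = 0.01170 mol
Cathode: Fe²⁺ + 2e⁻ → Fe → n(Fe) = 0.01170/2 = 0.005850 mol → 0.327 g
Anode: 2Cl⁻ → Cl₂ + 2e⁻ → n(Cl₂) = 0.01170/2 = 0.005850 mol → 0.140 L

0.327 g Fe; 0.140 L Cl₂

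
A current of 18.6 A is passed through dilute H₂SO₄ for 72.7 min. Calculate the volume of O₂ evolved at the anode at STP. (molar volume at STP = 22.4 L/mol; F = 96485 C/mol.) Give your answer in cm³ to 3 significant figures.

Q = 18.6 A × 4362 s = 81130 C
n(e⁻) = 81130 / 96485 = 0.8409 mol
2H₂O → O₂ + 4H⁺ + 4e⁻, so n(O₂) = 0.8409 / 4 = 0.2102 mol
V = 0.2102 × 22.4 = 4.708 L
= 4710 cm³

4710 cm³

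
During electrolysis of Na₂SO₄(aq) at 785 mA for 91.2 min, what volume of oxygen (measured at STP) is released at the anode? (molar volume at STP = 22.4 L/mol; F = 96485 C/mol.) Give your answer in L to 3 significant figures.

Charge passed = 0.785 × 5472 = 4296 C
Moles of electrons = 4296 / 96485 = 0.04453 mol
2H₂O → O₂ + 4H⁺ + 4e⁻, so n(O₂) = 0.04453 / 4 = 0.01113 mol
V = 0.01113 × 22.4 = 0.2493 L

0.249 L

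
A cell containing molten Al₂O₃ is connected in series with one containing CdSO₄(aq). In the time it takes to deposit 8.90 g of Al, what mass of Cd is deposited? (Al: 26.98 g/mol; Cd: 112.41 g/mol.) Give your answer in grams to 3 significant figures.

55.6 g

n(Al) = 8.90 / 26.98 = 0.3299 mol
Al³⁺ + 3e⁻ → Al, so n(e⁻) = 3 × 0.3299 = 0.9897 mol
Same current for the same time ⇒ same n(e⁻) = 0.9897 mol in both cells.
Cd²⁺ + 2e⁻ → Cd, so n(Cd) = 0.9897 / 2 = 0.4949 mol
m(Cd) = 0.4949 × 112.41 = 55.6 g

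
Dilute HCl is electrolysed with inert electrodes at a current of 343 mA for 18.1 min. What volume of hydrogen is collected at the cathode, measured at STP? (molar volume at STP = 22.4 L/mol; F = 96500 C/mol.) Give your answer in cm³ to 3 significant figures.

43.2 cm³

Q = 0.343 A × 1086 s = 372.5 C
n(e⁻) = Q/F = 372.5/96500 = 0.003860 mol
2H⁺ + 2e⁻ → H₂, so n(H₂) = 0.003860 / 2 = 0.001930 mol
V = 0.001930 × 22.4 = 0.04323 L
= 43.2 cm³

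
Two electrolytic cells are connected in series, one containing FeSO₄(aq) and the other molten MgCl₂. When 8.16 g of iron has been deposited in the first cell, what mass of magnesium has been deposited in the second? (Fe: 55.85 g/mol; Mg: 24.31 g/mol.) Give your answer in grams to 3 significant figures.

n(Fe) = 8.16 / 55.85 = 0.1461 mol
Fe²⁺ + 2e⁻ → Fe, so n(e⁻) = 2 × 0.1461 = 0.2922 mol
The cells are in series, so the same charge (and hence the same n(e⁻) = 0.2922 mol) passes through both.
Mg²⁺ + 2e⁻ → Mg, so n(Mg) = 0.2922 / 2 = 0.1461 mol
m(Mg) = 0.1461 × 24.31 = 3.55 g

3.55 g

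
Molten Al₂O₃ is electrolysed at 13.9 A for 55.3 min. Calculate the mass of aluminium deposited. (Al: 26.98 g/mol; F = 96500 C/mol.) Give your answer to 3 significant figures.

Q = It = 13.9 × 3318 = 46120 C
Moles of electrons = 46120 / 96500 = 0.4779 mol
Al³⁺ + 3e⁻ → Al, so n(Al) = 0.4779 / 3 = 0.1593 mol
m = 0.1593 × 26.98 = 4.30 g

4.30 g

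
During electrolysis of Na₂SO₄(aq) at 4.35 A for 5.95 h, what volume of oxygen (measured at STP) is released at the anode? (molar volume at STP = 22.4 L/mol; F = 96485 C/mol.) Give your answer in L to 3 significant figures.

Charge passed = 4.35 × 21420 = 93180 C
n(e⁻) = 93180 / 96485 = 0.9657 mol
2H₂O → O₂ + 4H⁺ + 4e⁻, so n(O₂) = 0.9657 / 4 = 0.2414 mol
V = 0.2414 × 22.4 = 5.407 L

5.41 L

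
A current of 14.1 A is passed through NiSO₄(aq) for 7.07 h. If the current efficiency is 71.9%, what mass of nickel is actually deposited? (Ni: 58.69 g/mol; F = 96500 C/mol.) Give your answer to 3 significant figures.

78.5 g

Q = 14.1 × 25452 = 3.589×10^5 C
n(e⁻) = 3.589×10^5 / 96500 = 3.719 mol
Ni²⁺ + 2e⁻ → Ni, so theoretical m(Ni) = 1.860 × 58.69 = 109.2 g
Actual mass = 71.9% × 109.2 = 78.5 g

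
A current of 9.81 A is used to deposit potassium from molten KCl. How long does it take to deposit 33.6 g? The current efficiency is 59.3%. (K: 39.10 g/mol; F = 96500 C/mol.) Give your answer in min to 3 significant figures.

n(K) = 33.6 / 39.10 = 0.8593 mol
K⁺ + e⁻ → K, so n(e⁻) = 0.8593 mol
Q = 0.8593 × 96500 / 0.593 = 1.398×10^5 C
t = Q / I = 1.398×10^5 / 9.81 = 14250 s = 238 min

238 min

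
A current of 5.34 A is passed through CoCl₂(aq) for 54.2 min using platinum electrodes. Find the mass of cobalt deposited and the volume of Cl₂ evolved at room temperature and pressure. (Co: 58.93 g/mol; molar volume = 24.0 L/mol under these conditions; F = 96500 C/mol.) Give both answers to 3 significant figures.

5.30 g Co; 2.16 L Cl₂

Q = 5.34 × 3252 = 17370 C; n(e⁻) = 17370 / 96500 = 0.1800 mol
Cathode: Co²⁺ + 2e⁻ → Co → n(Co) = 0.1800/2 = 0.09000 mol → 5.30 g
Anode: 2Cl⁻ → Cl₂ + 2e⁻ → n(Cl₂) = 0.1800/2 = 0.09000 mol → 2.16 L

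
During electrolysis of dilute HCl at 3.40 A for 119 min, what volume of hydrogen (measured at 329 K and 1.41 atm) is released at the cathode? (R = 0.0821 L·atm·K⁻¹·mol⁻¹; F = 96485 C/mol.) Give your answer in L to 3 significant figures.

2.41 L

Q = It = 3.40 × 7140 = 24280 C
n(e⁻) = 24280 / 96485 = 0.2516 mol
2H⁺ + 2e⁻ → H₂, so n(H₂) = 0.2516 / 2 = 0.1258 mol
V = nRT/P = 0.1258 × 0.0821 × 329 / 1.41 = 2.410 L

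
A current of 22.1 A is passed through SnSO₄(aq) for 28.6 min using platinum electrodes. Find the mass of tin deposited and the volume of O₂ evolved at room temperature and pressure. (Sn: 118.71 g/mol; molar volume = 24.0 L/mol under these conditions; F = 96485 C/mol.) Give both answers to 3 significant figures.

Q = 22.1 × 1716 = 37920 C; n(e⁻) = 37920 / 96485 = 0.3930 mol
Cathode: Sn²⁺ + 2e⁻ → Sn → n(Sn) = 0.3930/2 = 0.1965 mol → 23.3 g
Anode: 2H₂O → O₂ + 4H⁺ + 4e⁻ → n(O₂) = 0.3930/4 = 0.09825 mol → 2.36 L

23.3 g Sn; 2.36 L O₂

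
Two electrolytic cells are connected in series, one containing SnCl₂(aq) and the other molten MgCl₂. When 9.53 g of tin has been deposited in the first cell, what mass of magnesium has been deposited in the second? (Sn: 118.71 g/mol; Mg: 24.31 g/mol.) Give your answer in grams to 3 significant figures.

1.95 g

n(Sn) = 9.53 / 118.71 = 0.08028 mol
Sn²⁺ + 2e⁻ → Sn, so n(e⁻) = 2 × 0.08028 = 0.1606 mol
The cells are in series, so the same charge (and hence the same n(e⁻) = 0.1606 mol) passes through both.
Mg²⁺ + 2e⁻ → Mg, so n(Mg) = 0.1606 / 2 = 0.08030 mol
m(Mg) = 0.08030 × 24.31 = 1.95 g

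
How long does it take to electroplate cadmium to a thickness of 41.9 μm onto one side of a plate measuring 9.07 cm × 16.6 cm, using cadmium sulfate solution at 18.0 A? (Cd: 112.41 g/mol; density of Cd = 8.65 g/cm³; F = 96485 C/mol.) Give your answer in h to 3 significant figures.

0.145 h

Plated area = 9.07 × 16.6 = 150.6 cm²
Volume = 150.6 × 41.9×10⁻⁴ cm = 0.6310 cm³
m(Cd) = 0.6310 × 8.65 = 5.458 g
n(Cd) = 5.458 / 112.41 = 0.04855 mol; n(e⁻) = 2 × 0.04855 = 0.09710 mol
Q = 0.09710 × 96485 = 9369 C
t = 9369 / 18.0 = 520.5 s = 0.145 h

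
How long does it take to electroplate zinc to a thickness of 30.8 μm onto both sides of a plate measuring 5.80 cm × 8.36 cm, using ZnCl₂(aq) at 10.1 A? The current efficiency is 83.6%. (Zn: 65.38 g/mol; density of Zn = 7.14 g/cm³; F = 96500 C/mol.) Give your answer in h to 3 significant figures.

0.207 h

Plated area = 2 × 5.80 × 8.36 = 96.98 cm²
Volume = 96.98 × 30.8×10⁻⁴ cm = 0.2987 cm³
m(Zn) = 0.2987 × 7.14 = 2.133 g
n(Zn) = 2.133 / 65.38 = 0.03262 mol; n(e⁻) = 2 × 0.03262 = 0.06524 mol
Q = 0.06524 × 96500 / 0.836 = 7531 C
t = 7531 / 10.1 = 745.6 s = 0.207 h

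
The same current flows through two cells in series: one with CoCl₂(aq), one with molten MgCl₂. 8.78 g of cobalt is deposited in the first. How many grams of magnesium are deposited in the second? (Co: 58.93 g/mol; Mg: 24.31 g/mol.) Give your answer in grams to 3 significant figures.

3.62 g

n(Co) = 8.78 / 58.93 = 0.1490 mol
Co²⁺ + 2e⁻ → Co, so n(e⁻) = 2 × 0.1490 = 0.2980 mol
Since the cells are in series, n(e⁻) in the Mg cell is also 0.2980 mol.
Mg²⁺ + 2e⁻ → Mg, so n(Mg) = 0.2980 / 2 = 0.1490 mol
m(Mg) = 0.1490 × 24.31 = 3.62 g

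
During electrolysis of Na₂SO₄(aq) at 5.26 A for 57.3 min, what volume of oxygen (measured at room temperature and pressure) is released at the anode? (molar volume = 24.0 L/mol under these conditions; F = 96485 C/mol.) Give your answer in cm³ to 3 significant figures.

Q = It = 5.26 × 3438 = 18080 C
Moles of electrons = 18080 / 96485 = 0.1874 mol
2H₂O → O₂ + 4H⁺ + 4e⁻, so n(O₂) = 0.1874 / 4 = 0.04685 mol
V = 0.04685 × 24.0 = 1.124 L
= 1120 cm³

1120 cm³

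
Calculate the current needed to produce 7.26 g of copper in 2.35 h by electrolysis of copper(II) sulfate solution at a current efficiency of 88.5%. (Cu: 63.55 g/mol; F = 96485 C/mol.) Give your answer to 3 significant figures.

n(Cu) = 7.26 / 63.55 = 0.1142 mol
Cu²⁺ + 2e⁻ → Cu, so n(e⁻) = 2 × 0.1142 = 0.2284 mol
Q = 0.2284 × 96485 / 0.885 = 24900 C
I = Q / t = 24900 / 8460 s = 2.94 A

2.94 A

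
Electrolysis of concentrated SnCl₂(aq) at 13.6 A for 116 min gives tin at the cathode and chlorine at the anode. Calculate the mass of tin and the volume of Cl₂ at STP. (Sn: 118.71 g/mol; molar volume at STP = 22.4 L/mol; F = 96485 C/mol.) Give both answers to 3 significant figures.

58.2 g Sn; 11.0 L Cl₂

Q = 13.6 × 6960 = 94660 C; n(e⁻) = 94660 / 96485 = 0.9811 mol
Cathode: Sn²⁺ + 2e⁻ → Sn → n(Sn) = 0.9811/2 = 0.4906 mol → 58.2 g
Anode: 2Cl⁻ → Cl₂ + 2e⁻ → n(Cl₂) = 0.9811/2 = 0.4906 mol → 11.0 L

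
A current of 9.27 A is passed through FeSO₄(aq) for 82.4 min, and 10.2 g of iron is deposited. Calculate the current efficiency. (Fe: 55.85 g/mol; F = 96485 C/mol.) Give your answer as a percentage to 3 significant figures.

76.9%

Q = 9.27 × 4944 = 45830 C
n(e⁻) = 45830 / 96485 = 0.4750 mol
Fe²⁺ + 2e⁻ → Fe, so theoretical n(Fe) = 0.2375 mol → 13.26 g
Efficiency = 10.2 / 13.26 = 0.7692 = 76.9%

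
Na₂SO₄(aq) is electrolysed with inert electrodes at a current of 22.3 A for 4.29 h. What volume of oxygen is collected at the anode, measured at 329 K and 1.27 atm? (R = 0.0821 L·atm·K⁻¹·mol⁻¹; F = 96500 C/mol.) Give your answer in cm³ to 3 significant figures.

Q = 22.3 A × 15444 s = 3.444×10^5 C
n(e⁻) = Q/F = 3.444×10^5/96500 = 3.569 mol
2H₂O → O₂ + 4H⁺ + 4e⁻, so n(O₂) = 3.569 / 4 = 0.8923 mol
V = nRT/P = 0.8923 × 0.0821 × 329 / 1.27 = 18.98 L
= 19000 cm³

19000 cm³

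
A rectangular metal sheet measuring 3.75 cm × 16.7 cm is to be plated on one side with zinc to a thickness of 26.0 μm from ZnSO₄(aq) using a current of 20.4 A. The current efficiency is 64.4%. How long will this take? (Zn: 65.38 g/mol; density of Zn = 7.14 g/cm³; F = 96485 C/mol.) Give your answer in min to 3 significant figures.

Plated area = 3.75 × 16.7 = 62.63 cm²
Volume = 62.63 × 26.0×10⁻⁴ cm = 0.1628 cm³
m(Zn) = 0.1628 × 7.14 = 1.162 g
n(Zn) = 1.162 / 65.38 = 0.01777 mol; n(e⁻) = 2 × 0.01777 = 0.03554 mol
Q = 0.03554 × 96485 / 0.644 = 5325 C
t = 5325 / 20.4 = 261.0 s = 4.35 min

4.35 min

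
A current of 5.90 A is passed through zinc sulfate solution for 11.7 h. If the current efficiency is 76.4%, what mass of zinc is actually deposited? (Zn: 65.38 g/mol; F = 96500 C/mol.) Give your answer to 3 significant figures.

Q = 5.90 × 42120 = 2.485×10^5 C
n(e⁻) = 2.485×10^5 / 96500 = 2.575 mol
Zn²⁺ + 2e⁻ → Zn, so theoretical m(Zn) = 1.288 × 65.38 = 84.21 g
Actual mass = 76.4% × 84.21 = 64.3 g

64.3 g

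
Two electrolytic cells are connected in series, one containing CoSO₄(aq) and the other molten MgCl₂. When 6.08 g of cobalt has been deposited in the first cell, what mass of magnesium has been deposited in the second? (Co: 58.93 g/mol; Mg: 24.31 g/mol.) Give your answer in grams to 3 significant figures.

2.51 g

n(Co) = 6.08 / 58.93 = 0.1032 mol
Co²⁺ + 2e⁻ → Co, so n(e⁻) = 2 × 0.1032 = 0.2064 mol
In series, the same 0.2064 mol of electrons flows through the second cell.
Mg²⁺ + 2e⁻ → Mg, so n(Mg) = 0.2064 / 2 = 0.1032 mol
m(Mg) = 0.1032 × 24.31 = 2.51 g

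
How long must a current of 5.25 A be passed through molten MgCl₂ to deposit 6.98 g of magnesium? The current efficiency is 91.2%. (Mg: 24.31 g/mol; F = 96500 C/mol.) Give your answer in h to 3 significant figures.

n(Mg) = 6.98 / 24.31 = 0.2871 mol
Mg²⁺ + 2e⁻ → Mg, so n(e⁻) = 2 × 0.2871 = 0.5742 mol
Q = 0.5742 × 96500 / 0.912 = 60760 C
t = Q / I = 60760 / 5.25 = 11570 s = 3.21 h

3.21 h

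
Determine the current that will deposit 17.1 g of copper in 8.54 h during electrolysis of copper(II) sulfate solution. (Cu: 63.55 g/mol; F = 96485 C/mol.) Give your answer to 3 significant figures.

n(Cu) = 17.1 / 63.55 = 0.2691 mol
Cu²⁺ + 2e⁻ → Cu, so n(e⁻) = 2 × 0.2691 = 0.5382 mol
Q = 0.5382 × 96485 = 51930 C
I = Q / t = 51930 / 30744 s = 1.69 A

1.69 A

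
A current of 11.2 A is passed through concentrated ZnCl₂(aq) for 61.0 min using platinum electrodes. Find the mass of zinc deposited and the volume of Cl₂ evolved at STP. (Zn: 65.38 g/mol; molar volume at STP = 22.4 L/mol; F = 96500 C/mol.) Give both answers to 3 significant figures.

Q = 11.2 × 3660 = 40990 C; n(e⁻) = 40990 / 96500 = 0.4248 mol
Cathode: Zn²⁺ + 2e⁻ → Zn → n(Zn) = 0.4248/2 = 0.2124 mol → 13.9 g
Anode: 2Cl⁻ → Cl₂ + 2e⁻ → n(Cl₂) = 0.4248/2 = 0.2124 mol → 4.76 L

13.9 g Zn; 4.76 L Cl₂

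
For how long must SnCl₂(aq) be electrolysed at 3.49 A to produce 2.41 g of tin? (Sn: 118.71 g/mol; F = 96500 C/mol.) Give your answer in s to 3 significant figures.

1120 s

n(Sn) = 2.41 / 118.71 = 0.02030 mol
Sn²⁺ + 2e⁻ → Sn, so n(e⁻) = 2 × 0.02030 = 0.04060 mol
Q = 0.04060 × 96500 = 3918 C
t = Q / I = 3918 / 3.49 = 1123 s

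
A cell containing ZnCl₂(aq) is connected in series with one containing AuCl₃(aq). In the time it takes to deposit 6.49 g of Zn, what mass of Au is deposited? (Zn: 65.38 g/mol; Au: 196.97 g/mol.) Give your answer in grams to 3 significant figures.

13.0 g

n(Zn) = 6.49 / 65.38 = 0.09927 mol
Zn²⁺ + 2e⁻ → Zn, so n(e⁻) = 2 × 0.09927 = 0.1985 mol
In series, the same 0.1985 mol of electrons flows through the second cell.
Au³⁺ + 3e⁻ → Au, so n(Au) = 0.1985 / 3 = 0.06617 mol
m(Au) = 0.06617 × 196.97 = 13.0 g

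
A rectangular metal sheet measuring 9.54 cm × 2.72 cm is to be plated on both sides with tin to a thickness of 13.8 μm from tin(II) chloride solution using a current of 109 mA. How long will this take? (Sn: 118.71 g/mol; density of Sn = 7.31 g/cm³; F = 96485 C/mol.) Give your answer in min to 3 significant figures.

Plated area = 2 × 9.54 × 2.72 = 51.90 cm²
Volume = 51.90 × 13.8×10⁻⁴ cm = 0.07162 cm³
m(Sn) = 0.07162 × 7.31 = 0.5235 g
n(Sn) = 0.5235 / 118.71 = 0.004410 mol; n(e⁻) = 2 × 0.004410 = 0.008820 mol
Q = 0.008820 × 96485 = 851.0 C
t = 851.0 / 0.109 = 7807 s = 130 min

130 min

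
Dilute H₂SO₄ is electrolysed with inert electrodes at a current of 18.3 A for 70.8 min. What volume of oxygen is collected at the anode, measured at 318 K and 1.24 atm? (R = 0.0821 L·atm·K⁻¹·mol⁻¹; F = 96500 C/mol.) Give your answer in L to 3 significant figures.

4.24 L

Charge passed = 18.3 × 4248 = 77740 C
Moles of electrons = 77740 / 96500 = 0.8056 mol
2H₂O → O₂ + 4H⁺ + 4e⁻, so n(O₂) = 0.8056 / 4 = 0.2014 mol
V = nRT/P = 0.2014 × 0.0821 × 318 / 1.24 = 4.240 L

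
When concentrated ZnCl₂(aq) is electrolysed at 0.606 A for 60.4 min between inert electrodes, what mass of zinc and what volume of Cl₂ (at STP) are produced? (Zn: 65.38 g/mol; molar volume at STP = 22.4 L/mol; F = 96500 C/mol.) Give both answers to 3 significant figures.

0.744 g Zn; 0.255 L Cl₂

Q = 0.606 × 3624 = 2196 C; n(e⁻) = 2196 / 96500 = 0.02276 mol
Cathode: Zn²⁺ + 2e⁻ → Zn → n(Zn) = 0.02276/2 = 0.01138 mol → 0.744 g
Anode: 2Cl⁻ → Cl₂ + 2e⁻ → n(Cl₂) = 0.02276/2 = 0.01138 mol → 0.255 L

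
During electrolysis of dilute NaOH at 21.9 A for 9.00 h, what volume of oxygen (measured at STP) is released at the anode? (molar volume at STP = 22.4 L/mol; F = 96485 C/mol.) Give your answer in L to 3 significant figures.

41.2 L

Q = 21.9 A × 32400 s = 7.096×10^5 C
Moles of electrons = 7.096×10^5 / 96485 = 7.355 mol
2H₂O → O₂ + 4H⁺ + 4e⁻, so n(O₂) = 7.355 / 4 = 1.839 mol
V = 1.839 × 22.4 = 41.19 L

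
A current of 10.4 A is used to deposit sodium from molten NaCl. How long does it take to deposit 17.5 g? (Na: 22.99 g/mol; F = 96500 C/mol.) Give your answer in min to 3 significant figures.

n(Na) = 17.5 / 22.99 = 0.7612 mol
Na⁺ + e⁻ → Na, so n(e⁻) = 0.7612 mol
Q = 0.7612 × 96500 = 73460 C
t = Q / I = 73460 / 10.4 = 7063 s = 118 min

118 min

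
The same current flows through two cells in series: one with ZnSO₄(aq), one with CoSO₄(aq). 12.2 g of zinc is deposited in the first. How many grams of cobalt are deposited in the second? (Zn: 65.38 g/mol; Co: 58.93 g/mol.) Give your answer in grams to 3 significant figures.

11.0 g

n(Zn) = 12.2 / 65.38 = 0.1866 mol
Zn²⁺ + 2e⁻ → Zn, so n(e⁻) = 2 × 0.1866 = 0.3732 mol
Since the cells are in series, n(e⁻) in the Co cell is also 0.3732 mol.
Co²⁺ + 2e⁻ → Co, so n(Co) = 0.3732 / 2 = 0.1866 mol
m(Co) = 0.1866 × 58.93 = 11.0 g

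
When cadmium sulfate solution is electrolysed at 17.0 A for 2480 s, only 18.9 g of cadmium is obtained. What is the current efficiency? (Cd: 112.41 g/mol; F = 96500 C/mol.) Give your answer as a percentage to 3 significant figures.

77.0%

Q = 17.0 × 2480 = 42160 C
n(e⁻) = 42160 / 96500 = 0.4369 mol
Cd²⁺ + 2e⁻ → Cd, so theoretical n(Cd) = 0.2185 mol → 24.56 g
Efficiency = 18.9 / 24.56 = 0.7695 = 77.0%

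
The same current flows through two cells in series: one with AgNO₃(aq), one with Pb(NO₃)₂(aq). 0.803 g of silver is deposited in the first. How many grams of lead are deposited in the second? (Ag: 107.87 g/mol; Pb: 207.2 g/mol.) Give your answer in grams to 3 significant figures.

0.771 g

n(Ag) = 0.803 / 107.87 = 0.007444 mol
Ag⁺ + e⁻ → Ag, so n(e⁻) = 0.007444 mol
Same current for the same time ⇒ same n(e⁻) = 0.007444 mol in both cells.
Pb²⁺ + 2e⁻ → Pb, so n(Pb) = 0.007444 / 2 = 0.003722 mol
m(Pb) = 0.003722 × 207.2 = 0.771 g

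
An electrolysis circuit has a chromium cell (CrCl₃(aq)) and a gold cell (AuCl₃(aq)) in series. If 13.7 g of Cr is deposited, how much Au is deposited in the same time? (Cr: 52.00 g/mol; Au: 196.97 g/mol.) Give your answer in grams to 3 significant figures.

51.9 g

n(Cr) = 13.7 / 52.00 = 0.2635 mol
Cr³⁺ + 3e⁻ → Cr, so n(e⁻) = 3 × 0.2635 = 0.7905 mol
Since the cells are in series, n(e⁻) in the Au cell is also 0.7905 mol.
Au³⁺ + 3e⁻ → Au, so n(Au) = 0.7905 / 3 = 0.2635 mol
m(Au) = 0.2635 × 196.97 = 51.9 g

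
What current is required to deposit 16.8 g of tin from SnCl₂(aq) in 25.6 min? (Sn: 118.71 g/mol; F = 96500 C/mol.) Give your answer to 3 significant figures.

n(Sn) = 16.8 / 118.71 = 0.1415 mol
Sn²⁺ + 2e⁻ → Sn, so n(e⁻) = 2 × 0.1415 = 0.2830 mol
Q = 0.2830 × 96500 = 27310 C
I = Q / t = 27310 / 1536 s = 17.8 A

17.8 A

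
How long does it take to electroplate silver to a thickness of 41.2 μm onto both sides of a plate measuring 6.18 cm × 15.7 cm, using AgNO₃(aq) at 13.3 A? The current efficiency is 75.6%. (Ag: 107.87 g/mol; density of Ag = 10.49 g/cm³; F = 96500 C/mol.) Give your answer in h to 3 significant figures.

Plated area = 2 × 6.18 × 15.7 = 194.1 cm²
Volume = 194.1 × 41.2×10⁻⁴ cm = 0.7997 cm³
m(Ag) = 0.7997 × 10.49 = 8.389 g
n(Ag) = 8.389 / 107.87 = 0.07777 mol; n(e⁻) = 0.07777 mol
Q = 0.07777 × 96500 / 0.756 = 9927 C
t = 9927 / 13.3 = 746.4 s = 0.207 h

0.207 h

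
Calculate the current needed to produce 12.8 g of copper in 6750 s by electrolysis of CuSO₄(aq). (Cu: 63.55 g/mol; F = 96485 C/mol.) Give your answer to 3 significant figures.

n(Cu) = 12.8 / 63.55 = 0.2014 mol
Cu²⁺ + 2e⁻ → Cu, so n(e⁻) = 2 × 0.2014 = 0.4028 mol
Q = 0.4028 × 96485 = 38860 C
I = Q / t = 38860 / 6750 s = 5.76 A

5.76 A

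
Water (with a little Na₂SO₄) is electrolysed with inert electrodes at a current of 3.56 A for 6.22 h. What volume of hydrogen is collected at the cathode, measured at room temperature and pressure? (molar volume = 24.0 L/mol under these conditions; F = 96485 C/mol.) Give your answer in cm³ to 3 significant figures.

Charge passed = 3.56 × 22392 = 79720 C
n(e⁻) = Q/F = 79720/96485 = 0.8262 mol
2H⁺ + 2e⁻ → H₂, so n(H₂) = 0.8262 / 2 = 0.4131 mol
V = 0.4131 × 24.0 = 9.914 L
= 9910 cm³

9910 cm³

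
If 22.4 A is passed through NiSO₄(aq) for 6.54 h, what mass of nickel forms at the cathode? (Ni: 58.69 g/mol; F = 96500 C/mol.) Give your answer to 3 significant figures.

Q = 22.4 A × 23544 s = 5.274×10^5 C
Moles of electrons = 5.274×10^5 / 96500 = 5.465 mol
Ni²⁺ + 2e⁻ → Ni, so n(Ni) = 5.465 / 2 = 2.733 mol
m = 2.733 × 58.69 = 160 g

160 g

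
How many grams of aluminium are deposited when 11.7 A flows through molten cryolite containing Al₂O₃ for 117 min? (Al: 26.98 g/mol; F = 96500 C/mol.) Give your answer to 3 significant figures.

7.65 g

Q = It = 11.7 × 7020 = 82130 C
Moles of electrons = 82130 / 96500 = 0.8511 mol
Al³⁺ + 3e⁻ → Al, so n(Al) = 0.8511 / 3 = 0.2837 mol
m = 0.2837 × 26.98 = 7.65 g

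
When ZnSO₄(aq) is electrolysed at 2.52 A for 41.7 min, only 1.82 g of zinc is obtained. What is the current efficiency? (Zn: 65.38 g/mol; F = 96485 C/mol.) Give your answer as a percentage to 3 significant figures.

85.2%

Q = 2.52 × 2502 = 6305 C
n(e⁻) = 6305 / 96485 = 0.06535 mol
Zn²⁺ + 2e⁻ → Zn, so theoretical n(Zn) = 0.03268 mol → 2.137 g
Efficiency = 1.82 / 2.137 = 0.8517 = 85.2%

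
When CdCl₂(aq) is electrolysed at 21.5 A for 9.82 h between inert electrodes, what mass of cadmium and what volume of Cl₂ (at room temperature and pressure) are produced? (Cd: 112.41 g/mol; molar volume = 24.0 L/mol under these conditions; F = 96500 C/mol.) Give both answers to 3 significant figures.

Q = 21.5 × 35352 = 7.601×10^5 C; n(e⁻) = 7.601×10^5 / 96500 = 7.877 mol
Cathode: Cd²⁺ + 2e⁻ → Cd → n(Cd) = 7.877/2 = 3.939 mol → 443 g
Anode: 2Cl⁻ → Cl₂ + 2e⁻ → n(Cl₂) = 7.877/2 = 3.939 mol → 94.5 L

443 g Cd; 94.5 L Cl₂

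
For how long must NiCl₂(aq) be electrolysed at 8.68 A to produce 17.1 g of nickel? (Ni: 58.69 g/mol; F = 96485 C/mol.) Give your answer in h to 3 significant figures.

1.80 h

n(Ni) = 17.1 / 58.69 = 0.2914 mol
Ni²⁺ + 2e⁻ → Ni, so n(e⁻) = 2 × 0.2914 = 0.5828 mol
Q = 0.5828 × 96485 = 56230 C
t = Q / I = 56230 / 8.68 = 6478 s = 1.80 h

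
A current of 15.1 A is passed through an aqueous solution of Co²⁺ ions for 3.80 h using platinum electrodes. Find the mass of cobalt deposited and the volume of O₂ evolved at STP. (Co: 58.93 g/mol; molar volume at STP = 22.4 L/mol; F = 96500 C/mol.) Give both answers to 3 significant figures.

Q = 15.1 × 13680 = 2.066×10^5 C; n(e⁻) = 2.066×10^5 / 96500 = 2.141 mol
Cathode: Co²⁺ + 2e⁻ → Co → n(Co) = 2.141/2 = 1.071 mol → 63.1 g
Anode: 2H₂O → O₂ + 4H⁺ + 4e⁻ → n(O₂) = 2.141/4 = 0.5353 mol → 12.0 L

63.1 g Co; 12.0 L O₂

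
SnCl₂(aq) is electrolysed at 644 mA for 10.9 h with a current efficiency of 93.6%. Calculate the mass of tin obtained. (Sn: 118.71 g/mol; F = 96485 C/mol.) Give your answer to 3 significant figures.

Q = 0.644 × 39240 = 25270 C
n(e⁻) = 25270 / 96485 = 0.2619 mol
Sn²⁺ + 2e⁻ → Sn, so theoretical m(Sn) = 0.1310 × 118.71 = 15.55 g
Actual mass = 93.6% × 15.55 = 14.6 g

14.6 g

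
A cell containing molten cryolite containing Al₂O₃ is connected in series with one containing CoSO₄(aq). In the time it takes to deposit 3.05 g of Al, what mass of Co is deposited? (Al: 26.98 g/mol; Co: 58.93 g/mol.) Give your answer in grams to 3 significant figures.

9.99 g

n(Al) = 3.05 / 26.98 = 0.1130 mol
Al³⁺ + 3e⁻ → Al, so n(e⁻) = 3 × 0.1130 = 0.3390 mol
Same current for the same time ⇒ same n(e⁻) = 0.3390 mol in both cells.
Co²⁺ + 2e⁻ → Co, so n(Co) = 0.3390 / 2 = 0.1695 mol
m(Co) = 0.1695 × 58.93 = 9.99 g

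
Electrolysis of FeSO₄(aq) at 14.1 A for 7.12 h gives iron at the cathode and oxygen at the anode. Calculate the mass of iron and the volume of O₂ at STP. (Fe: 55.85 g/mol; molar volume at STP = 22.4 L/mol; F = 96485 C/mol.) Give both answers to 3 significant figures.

Q = 14.1 × 25632 = 3.614×10^5 C; n(e⁻) = 3.614×10^5 / 96485 = 3.746 mol
Cathode: Fe²⁺ + 2e⁻ → Fe → n(Fe) = 3.746/2 = 1.873 mol → 105 g
Anode: 2H₂O → O₂ + 4H⁺ + 4e⁻ → n(O₂) = 3.746/4 = 0.9365 mol → 21.0 L

105 g Fe; 21.0 L O₂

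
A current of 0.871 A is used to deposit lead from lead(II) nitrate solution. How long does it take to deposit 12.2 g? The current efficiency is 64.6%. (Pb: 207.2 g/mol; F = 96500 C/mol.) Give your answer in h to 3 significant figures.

5.61 h

n(Pb) = 12.2 / 207.2 = 0.05888 mol
Pb²⁺ + 2e⁻ → Pb, so n(e⁻) = 2 × 0.05888 = 0.1178 mol
Q = 0.1178 × 96500 / 0.646 = 17600 C
t = Q / I = 17600 / 0.871 = 20210 s = 5.61 h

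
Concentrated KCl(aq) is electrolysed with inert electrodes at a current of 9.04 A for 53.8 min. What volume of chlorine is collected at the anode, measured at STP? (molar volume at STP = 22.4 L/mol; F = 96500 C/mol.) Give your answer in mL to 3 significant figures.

Charge passed = 9.04 × 3228 = 29180 C
Moles of electrons = 29180 / 96500 = 0.3024 mol
2Cl⁻ → Cl₂ + 2e⁻, so n(Cl₂) = 0.3024 / 2 = 0.1512 mol
V = 0.1512 × 22.4 = 3.387 L
= 3390 mL

3390 mL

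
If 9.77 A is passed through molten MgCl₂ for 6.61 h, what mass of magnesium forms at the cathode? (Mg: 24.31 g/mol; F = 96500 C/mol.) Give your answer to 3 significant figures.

29.3 g

Q = It = 9.77 × 23796 = 2.325×10^5 C
n(e⁻) = Q/F = 2.325×10^5/96500 = 2.409 mol
Mg²⁺ + 2e⁻ → Mg, so n(Mg) = 2.409 / 2 = 1.205 mol
m = 1.205 × 24.31 = 29.3 g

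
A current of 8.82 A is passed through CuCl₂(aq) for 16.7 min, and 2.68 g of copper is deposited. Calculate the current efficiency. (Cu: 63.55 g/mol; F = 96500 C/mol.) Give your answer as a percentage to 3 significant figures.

Q = 8.82 × 1002 = 8838 C
n(e⁻) = 8838 / 96500 = 0.09159 mol
Cu²⁺ + 2e⁻ → Cu, so theoretical n(Cu) = 0.04580 mol → 2.911 g
Efficiency = 2.68 / 2.911 = 0.9206 = 92.1%

92.1%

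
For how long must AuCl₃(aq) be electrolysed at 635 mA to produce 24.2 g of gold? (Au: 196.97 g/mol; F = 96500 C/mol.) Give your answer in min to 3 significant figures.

934 min

n(Au) = 24.2 / 196.97 = 0.1229 mol
Au³⁺ + 3e⁻ → Au, so n(e⁻) = 3 × 0.1229 = 0.3687 mol
Q = 0.3687 × 96500 = 35580 C
t = Q / I = 35580 / 0.635 = 56030 s = 934 min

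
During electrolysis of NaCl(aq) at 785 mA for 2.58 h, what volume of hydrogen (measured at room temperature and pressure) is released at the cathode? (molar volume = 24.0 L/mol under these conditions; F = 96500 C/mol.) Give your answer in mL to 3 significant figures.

Charge passed = 0.785 × 9288 = 7291 C
n(e⁻) = Q/F = 7291/96500 = 0.07555 mol
2H⁺ + 2e⁻ → H₂, so n(H₂) = 0.07555 / 2 = 0.03778 mol
V = 0.03778 × 24.0 = 0.9067 L
= 907 mL

907 mL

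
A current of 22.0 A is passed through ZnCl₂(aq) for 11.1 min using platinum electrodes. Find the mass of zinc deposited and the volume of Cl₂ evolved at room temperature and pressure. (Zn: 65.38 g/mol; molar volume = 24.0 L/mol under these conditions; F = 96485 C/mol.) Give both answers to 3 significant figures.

Q = 22.0 × 666 = 14650 C; n(e⁻) = 14650 / 96485 = 0.1518 mol
Cathode: Zn²⁺ + 2e⁻ → Zn → n(Zn) = 0.1518/2 = 0.07590 mol → 4.96 g
Anode: 2Cl⁻ → Cl₂ + 2e⁻ → n(Cl₂) = 0.1518/2 = 0.07590 mol → 1.82 L

4.96 g Zn; 1.82 L Cl₂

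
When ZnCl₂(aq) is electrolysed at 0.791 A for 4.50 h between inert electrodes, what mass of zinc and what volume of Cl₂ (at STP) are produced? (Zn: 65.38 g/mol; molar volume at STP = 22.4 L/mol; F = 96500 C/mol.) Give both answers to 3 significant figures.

Q = 0.791 × 16200 = 12810 C; n(e⁻) = 12810 / 96500 = 0.1327 mol
Cathode: Zn²⁺ + 2e⁻ → Zn → n(Zn) = 0.1327/2 = 0.06635 mol → 4.34 g
Anode: 2Cl⁻ → Cl₂ + 2e⁻ → n(Cl₂) = 0.1327/2 = 0.06635 mol → 1.49 L

4.34 g Zn; 1.49 L Cl₂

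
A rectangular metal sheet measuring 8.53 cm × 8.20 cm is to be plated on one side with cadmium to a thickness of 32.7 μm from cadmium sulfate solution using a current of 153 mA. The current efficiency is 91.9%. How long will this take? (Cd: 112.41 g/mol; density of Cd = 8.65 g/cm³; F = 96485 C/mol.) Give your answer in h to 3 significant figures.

6.71 h

Plated area = 8.53 × 8.20 = 69.95 cm²
Volume = 69.95 × 32.7×10⁻⁴ cm = 0.2287 cm³
m(Cd) = 0.2287 × 8.65 = 1.978 g
n(Cd) = 1.978 / 112.41 = 0.01760 mol; n(e⁻) = 2 × 0.01760 = 0.03520 mol
Q = 0.03520 × 96485 / 0.919 = 3696 C
t = 3696 / 0.153 = 24160 s = 6.71 h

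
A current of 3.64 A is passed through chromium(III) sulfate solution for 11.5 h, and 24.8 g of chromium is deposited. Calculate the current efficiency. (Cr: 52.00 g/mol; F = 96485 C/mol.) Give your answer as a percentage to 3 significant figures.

91.6%

Q = 3.64 × 41400 = 1.507×10^5 C
n(e⁻) = 1.507×10^5 / 96485 = 1.562 mol
Cr³⁺ + 3e⁻ → Cr, so theoretical n(Cr) = 0.5207 mol → 27.08 g
Efficiency = 24.8 / 27.08 = 0.9158 = 91.6%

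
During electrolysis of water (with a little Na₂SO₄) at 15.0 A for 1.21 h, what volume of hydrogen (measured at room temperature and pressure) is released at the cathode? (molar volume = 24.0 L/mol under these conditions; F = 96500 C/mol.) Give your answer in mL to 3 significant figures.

Q = 15.0 A × 4356 s = 65340 C
n(e⁻) = Q/F = 65340/96500 = 0.6771 mol
2H⁺ + 2e⁻ → H₂, so n(H₂) = 0.6771 / 2 = 0.3386 mol
V = 0.3386 × 24.0 = 8.126 L
= 8130 mL

8130 mL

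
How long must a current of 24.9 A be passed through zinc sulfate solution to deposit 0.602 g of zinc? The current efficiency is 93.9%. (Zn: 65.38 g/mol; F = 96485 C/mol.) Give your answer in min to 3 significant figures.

n(Zn) = 0.602 / 65.38 = 0.009208 mol
Zn²⁺ + 2e⁻ → Zn, so n(e⁻) = 2 × 0.009208 = 0.01842 mol
Q = 0.01842 × 96485 / 0.939 = 1893 C
t = Q / I = 1893 / 24.9 = 76.02 s = 1.27 min

1.27 min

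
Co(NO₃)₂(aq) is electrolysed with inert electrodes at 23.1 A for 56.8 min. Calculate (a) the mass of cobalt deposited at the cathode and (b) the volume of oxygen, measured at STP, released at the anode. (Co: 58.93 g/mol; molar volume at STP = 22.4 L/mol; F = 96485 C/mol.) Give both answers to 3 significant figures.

Q = 23.1 × 3408 = 78720 C; n(e⁻) = 78720 / 96485 = 0.8159 mol
Cathode: Co²⁺ + 2e⁻ → Co → n(Co) = 0.8159/2 = 0.4080 mol → 24.0 g
Anode: 2H₂O → O₂ + 4H⁺ + 4e⁻ → n(O₂) = 0.8159/4 = 0.2040 mol → 4.57 L

24.0 g Co; 4.57 L O₂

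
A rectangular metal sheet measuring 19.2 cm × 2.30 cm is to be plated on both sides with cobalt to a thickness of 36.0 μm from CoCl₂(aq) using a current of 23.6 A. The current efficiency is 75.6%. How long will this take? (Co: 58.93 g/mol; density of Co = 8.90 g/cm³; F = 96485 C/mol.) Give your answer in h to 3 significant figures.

0.144 h

Plated area = 2 × 19.2 × 2.30 = 88.32 cm²
Volume = 88.32 × 36.0×10⁻⁴ cm = 0.3180 cm³
m(Co) = 0.3180 × 8.90 = 2.830 g
n(Co) = 2.830 / 58.93 = 0.04802 mol; n(e⁻) = 2 × 0.04802 = 0.09604 mol
Q = 0.09604 × 96485 / 0.756 = 12260 C
t = 12260 / 23.6 = 519.5 s = 0.144 h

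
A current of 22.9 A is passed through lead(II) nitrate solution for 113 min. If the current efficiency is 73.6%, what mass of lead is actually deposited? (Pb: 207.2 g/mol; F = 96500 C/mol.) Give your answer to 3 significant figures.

123 g

Q = 22.9 × 6780 = 1.553×10^5 C
n(e⁻) = 1.553×10^5 / 96500 = 1.609 mol
Pb²⁺ + 2e⁻ → Pb, so theoretical m(Pb) = 0.8045 × 207.2 = 166.7 g
Actual mass = 73.6% × 166.7 = 123 g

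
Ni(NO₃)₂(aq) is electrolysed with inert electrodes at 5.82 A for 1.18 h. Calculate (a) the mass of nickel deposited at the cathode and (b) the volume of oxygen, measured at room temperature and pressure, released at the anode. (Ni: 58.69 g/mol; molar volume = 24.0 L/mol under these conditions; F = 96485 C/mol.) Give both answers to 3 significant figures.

7.52 g Ni; 1.54 L O₂

Q = 5.82 × 4248 = 24720 C; n(e⁻) = 24720 / 96485 = 0.2562 mol
Cathode: Ni²⁺ + 2e⁻ → Ni → n(Ni) = 0.2562/2 = 0.1281 mol → 7.52 g
Anode: 2H₂O → O₂ + 4H⁺ + 4e⁻ → n(O₂) = 0.2562/4 = 0.06405 mol → 1.54 L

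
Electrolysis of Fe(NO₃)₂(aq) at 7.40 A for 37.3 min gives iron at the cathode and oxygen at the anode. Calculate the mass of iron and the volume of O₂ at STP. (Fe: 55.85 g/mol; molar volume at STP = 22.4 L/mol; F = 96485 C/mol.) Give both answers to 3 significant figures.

4.79 g Fe; 0.961 L O₂

Q = 7.40 × 2238 = 16560 C; n(e⁻) = 16560 / 96485 = 0.1716 mol
Cathode: Fe²⁺ + 2e⁻ → Fe → n(Fe) = 0.1716/2 = 0.08580 mol → 4.79 g
Anode: 2H₂O → O₂ + 4H⁺ + 4e⁻ → n(O₂) = 0.1716/4 = 0.04290 mol → 0.961 L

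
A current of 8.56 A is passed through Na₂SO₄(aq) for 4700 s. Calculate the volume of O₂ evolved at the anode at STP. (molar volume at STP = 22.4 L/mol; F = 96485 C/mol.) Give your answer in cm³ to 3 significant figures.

Charge passed = 8.56 × 4700 = 40230 C
n(e⁻) = Q/F = 40230/96485 = 0.4170 mol
2H₂O → O₂ + 4H⁺ + 4e⁻, so n(O₂) = 0.4170 / 4 = 0.1043 mol
V = 0.1043 × 22.4 = 2.336 L
= 2340 cm³

2340 cm³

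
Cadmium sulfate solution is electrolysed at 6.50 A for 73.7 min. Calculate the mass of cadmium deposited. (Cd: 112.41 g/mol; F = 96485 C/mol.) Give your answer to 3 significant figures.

16.7 g

Q = It = 6.50 × 4422 = 28740 C
n(e⁻) = Q/F = 28740/96485 = 0.2979 mol
Cd²⁺ + 2e⁻ → Cd, so n(Cd) = 0.2979 / 2 = 0.1490 mol
m = 0.1490 × 112.41 = 16.7 g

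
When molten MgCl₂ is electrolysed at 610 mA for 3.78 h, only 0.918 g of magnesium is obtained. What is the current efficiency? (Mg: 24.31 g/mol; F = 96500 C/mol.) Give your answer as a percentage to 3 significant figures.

Q = 0.610 × 13608 = 8301 C
n(e⁻) = 8301 / 96500 = 0.08602 mol
Mg²⁺ + 2e⁻ → Mg, so theoretical n(Mg) = 0.04301 mol → 1.046 g
Efficiency = 0.918 / 1.046 = 0.8776 = 87.8%

87.8%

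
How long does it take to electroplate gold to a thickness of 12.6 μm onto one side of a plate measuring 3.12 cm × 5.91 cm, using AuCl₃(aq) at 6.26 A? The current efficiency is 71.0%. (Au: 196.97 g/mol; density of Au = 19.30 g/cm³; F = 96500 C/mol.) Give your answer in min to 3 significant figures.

2.47 min

Plated area = 3.12 × 5.91 = 18.44 cm²
Volume = 18.44 × 12.6×10⁻⁴ cm = 0.02323 cm³
m(Au) = 0.02323 × 19.30 = 0.4483 g
n(Au) = 0.4483 / 196.97 = 0.002276 mol; n(e⁻) = 3 × 0.002276 = 0.006828 mol
Q = 0.006828 × 96500 / 0.710 = 928.0 C
t = 928.0 / 6.26 = 148.2 s = 2.47 min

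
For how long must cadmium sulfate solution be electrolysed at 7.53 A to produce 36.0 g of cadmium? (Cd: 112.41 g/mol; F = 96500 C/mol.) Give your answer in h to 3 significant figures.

2.28 h

n(Cd) = 36.0 / 112.41 = 0.3203 mol
Cd²⁺ + 2e⁻ → Cd, so n(e⁻) = 2 × 0.3203 = 0.6406 mol
Q = 0.6406 × 96500 = 61820 C
t = Q / I = 61820 / 7.53 = 8210 s = 2.28 h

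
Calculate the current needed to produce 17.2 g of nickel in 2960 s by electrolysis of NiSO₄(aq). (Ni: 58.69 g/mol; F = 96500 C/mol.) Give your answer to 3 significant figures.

n(Ni) = 17.2 / 58.69 = 0.2931 mol
Ni²⁺ + 2e⁻ → Ni, so n(e⁻) = 2 × 0.2931 = 0.5862 mol
Q = 0.5862 × 96500 = 56570 C
I = Q / t = 56570 / 2960 s = 19.1 A

19.1 A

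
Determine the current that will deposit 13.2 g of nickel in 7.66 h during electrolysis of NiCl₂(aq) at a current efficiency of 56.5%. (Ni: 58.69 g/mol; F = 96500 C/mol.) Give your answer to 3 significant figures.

n(Ni) = 13.2 / 58.69 = 0.2249 mol
Ni²⁺ + 2e⁻ → Ni, so n(e⁻) = 2 × 0.2249 = 0.4498 mol
Q = 0.4498 × 96500 / 0.565 = 76820 C
I = Q / t = 76820 / 27576 s = 2.79 A

2.79 A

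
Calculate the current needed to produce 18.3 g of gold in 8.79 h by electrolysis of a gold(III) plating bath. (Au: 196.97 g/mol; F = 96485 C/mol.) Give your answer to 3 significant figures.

n(Au) = 18.3 / 196.97 = 0.09291 mol
Au³⁺ + 3e⁻ → Au, so n(e⁻) = 3 × 0.09291 = 0.2787 mol
Q = 0.2787 × 96485 = 26890 C
I = Q / t = 26890 / 31644 s = 0.850 A

0.850 A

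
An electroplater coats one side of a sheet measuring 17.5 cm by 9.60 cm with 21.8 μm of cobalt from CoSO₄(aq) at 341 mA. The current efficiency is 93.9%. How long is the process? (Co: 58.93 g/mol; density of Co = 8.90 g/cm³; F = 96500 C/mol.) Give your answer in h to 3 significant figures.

9.26 h

Plated area = 17.5 × 9.60 = 168.0 cm²
Volume = 168.0 × 21.8×10⁻⁴ cm = 0.3662 cm³
m(Co) = 0.3662 × 8.90 = 3.259 g
n(Co) = 3.259 / 58.93 = 0.05530 mol; n(e⁻) = 2 × 0.05530 = 0.1106 mol
Q = 0.1106 × 96500 / 0.939 = 11370 C
t = 11370 / 0.341 = 33340 s = 9.26 h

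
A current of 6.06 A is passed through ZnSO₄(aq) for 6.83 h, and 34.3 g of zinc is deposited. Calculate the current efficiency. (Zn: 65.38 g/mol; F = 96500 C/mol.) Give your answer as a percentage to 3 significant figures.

Q = 6.06 × 24588 = 1.490×10^5 C
n(e⁻) = 1.490×10^5 / 96500 = 1.544 mol
Zn²⁺ + 2e⁻ → Zn, so theoretical n(Zn) = 0.7720 mol → 50.47 g
Efficiency = 34.3 / 50.47 = 0.6796 = 68.0%

68.0%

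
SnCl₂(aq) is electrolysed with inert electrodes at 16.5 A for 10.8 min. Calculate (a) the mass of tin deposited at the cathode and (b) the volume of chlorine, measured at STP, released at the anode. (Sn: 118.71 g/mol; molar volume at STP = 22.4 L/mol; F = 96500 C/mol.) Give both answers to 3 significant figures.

6.58 g Sn; 1.24 L Cl₂

Q = 16.5 × 648 = 10690 C; n(e⁻) = 10690 / 96500 = 0.1108 mol
Cathode: Sn²⁺ + 2e⁻ → Sn → n(Sn) = 0.1108/2 = 0.05540 mol → 6.58 g
Anode: 2Cl⁻ → Cl₂ + 2e⁻ → n(Cl₂) = 0.1108/2 = 0.05540 mol → 1.24 L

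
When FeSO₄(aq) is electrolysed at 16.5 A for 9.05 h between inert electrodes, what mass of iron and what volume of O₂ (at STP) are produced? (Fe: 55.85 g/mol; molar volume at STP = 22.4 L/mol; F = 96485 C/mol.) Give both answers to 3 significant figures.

156 g Fe; 31.2 L O₂

Q = 16.5 × 32580 = 5.376×10^5 C; n(e⁻) = 5.376×10^5 / 96485 = 5.572 mol
Cathode: Fe²⁺ + 2e⁻ → Fe → n(Fe) = 5.572/2 = 2.786 mol → 156 g
Anode: 2H₂O → O₂ + 4H⁺ + 4e⁻ → n(O₂) = 5.572/4 = 1.393 mol → 31.2 L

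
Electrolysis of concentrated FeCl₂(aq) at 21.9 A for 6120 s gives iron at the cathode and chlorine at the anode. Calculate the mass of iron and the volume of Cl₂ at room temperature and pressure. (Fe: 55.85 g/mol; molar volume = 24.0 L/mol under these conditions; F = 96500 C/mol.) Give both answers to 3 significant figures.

38.8 g Fe; 16.7 L Cl₂

Q = 21.9 × 6120 = 1.340×10^5 C; n(e⁻) = 1.340×10^5 / 96500 = 1.389 mol
Cathode: Fe²⁺ + 2e⁻ → Fe → n(Fe) = 1.389/2 = 0.6945 mol → 38.8 g
Anode: 2Cl⁻ → Cl₂ + 2e⁻ → n(Cl₂) = 1.389/2 = 0.6945 mol → 16.7 L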